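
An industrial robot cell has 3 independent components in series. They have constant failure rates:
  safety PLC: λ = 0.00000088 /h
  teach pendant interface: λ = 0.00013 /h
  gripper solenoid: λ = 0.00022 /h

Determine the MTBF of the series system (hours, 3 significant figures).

2850

Series of exponential components: λ_sys = Σ λ_i
λ_sys = 0.00000088 + 0.00013 + 0.00022 = 3.5088e-04 /h
MTBF = 1 / λ_sys = 2850 h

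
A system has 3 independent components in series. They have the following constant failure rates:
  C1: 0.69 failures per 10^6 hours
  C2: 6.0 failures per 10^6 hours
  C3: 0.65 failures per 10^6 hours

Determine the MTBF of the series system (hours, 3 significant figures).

136000

Series of exponential components: λ_sys = Σ λ_i
λ_sys = 0.00000069 + 0.0000060 + 0.00000065 = 7.3400e-06 /h
MTBF = 1 / λ_sys = 136000 h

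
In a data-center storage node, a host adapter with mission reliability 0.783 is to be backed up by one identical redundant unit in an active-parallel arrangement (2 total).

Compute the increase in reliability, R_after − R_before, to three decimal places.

0.170

R_before = 0.783
R_after = 1 − (1 − 0.783)^2 = 0.953
ΔR = 0.953 − 0.783 = 0.170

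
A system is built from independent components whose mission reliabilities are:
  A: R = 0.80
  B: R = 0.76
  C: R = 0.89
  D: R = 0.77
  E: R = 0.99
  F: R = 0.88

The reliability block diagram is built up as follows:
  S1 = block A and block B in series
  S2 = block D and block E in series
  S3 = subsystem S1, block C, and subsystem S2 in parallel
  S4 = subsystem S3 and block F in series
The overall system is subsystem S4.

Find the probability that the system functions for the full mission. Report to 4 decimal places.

0.8710

Series (A and B): 0.800000 × 0.760000 = 0.608000
Series (D and E): 0.770000 × 0.990000 = 0.762300
Parallel ([0.608000], C, and [0.762300]): 1 − (1 − 0.608000)(1 − 0.890000)(1 − 0.762300) = 0.989750
Series ([0.989750] and F): 0.989750 × 0.880000 = 0.8710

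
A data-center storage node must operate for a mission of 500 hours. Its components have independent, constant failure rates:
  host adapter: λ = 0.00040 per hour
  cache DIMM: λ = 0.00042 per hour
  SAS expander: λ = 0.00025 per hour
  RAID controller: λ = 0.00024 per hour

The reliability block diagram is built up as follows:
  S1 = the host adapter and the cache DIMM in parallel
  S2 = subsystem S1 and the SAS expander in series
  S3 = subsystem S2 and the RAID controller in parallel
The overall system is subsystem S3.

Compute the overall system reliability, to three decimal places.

R(host adapter) = exp(−0.00040 × 500) = 0.81873
R(cache DIMM) = exp(−0.00042 × 500) = 0.81058
R(SAS expander) = exp(−0.00025 × 500) = 0.88250
R(RAID controller) = exp(−0.00024 × 500) = 0.88692
Parallel (host adapter and cache DIMM): 1 − (1 − 0.81873)(1 − 0.81058) = 0.96566
Series ([0.96566] and SAS expander): 0.96566 × 0.88250 = 0.85219
Parallel ([0.85219] and RAID controller): 1 − (1 − 0.85219)(1 − 0.88692) = 0.983

0.983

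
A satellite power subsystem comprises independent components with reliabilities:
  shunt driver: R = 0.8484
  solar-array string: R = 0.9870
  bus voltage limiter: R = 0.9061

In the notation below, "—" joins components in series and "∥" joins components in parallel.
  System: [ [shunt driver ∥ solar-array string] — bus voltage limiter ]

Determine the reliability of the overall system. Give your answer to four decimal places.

0.9043

Parallel (shunt driver and solar-array string): 1 − (1 − 0.848400)(1 − 0.987000) = 0.998029
Series ([0.998029] and bus voltage limiter): 0.998029 × 0.906100 = 0.9043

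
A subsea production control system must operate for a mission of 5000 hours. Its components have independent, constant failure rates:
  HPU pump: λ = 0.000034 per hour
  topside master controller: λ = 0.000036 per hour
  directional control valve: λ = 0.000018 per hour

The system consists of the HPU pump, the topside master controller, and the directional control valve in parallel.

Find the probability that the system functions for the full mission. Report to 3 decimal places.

0.998

R(HPU pump) = exp(−0.000034 × 5000) = 0.84366
R(topside master controller) = exp(−0.000036 × 5000) = 0.83527
R(directional control valve) = exp(−0.000018 × 5000) = 0.91393
Parallel (HPU pump, topside master controller, and directional control valve): 1 − (1 − 0.84366)(1 − 0.83527)(1 − 0.91393) = 0.998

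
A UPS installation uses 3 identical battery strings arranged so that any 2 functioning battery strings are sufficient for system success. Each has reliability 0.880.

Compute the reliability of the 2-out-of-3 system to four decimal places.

R = Σ_{i=2}^{3} C(3,i) p^i (1−p)^{3−i} with p = 0.880
C(3,2)·0.880^2·0.120^1 = 0.278784
C(3,3)·0.880^3·0.120^0 = 0.681472
Sum = 0.9603

0.9603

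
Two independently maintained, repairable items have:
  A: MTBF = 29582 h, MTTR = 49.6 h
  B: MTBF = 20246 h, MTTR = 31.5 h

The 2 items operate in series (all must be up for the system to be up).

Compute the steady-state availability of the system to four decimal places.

A(A) = MTBF/(MTBF+MTTR) = 29582/(29582+49.6) = 0.998326
A(B) = MTBF/(MTBF+MTTR) = 20246/(20246+31.5) = 0.998447
Series availability: 0.998326 × 0.998447 = 0.9968

0.9968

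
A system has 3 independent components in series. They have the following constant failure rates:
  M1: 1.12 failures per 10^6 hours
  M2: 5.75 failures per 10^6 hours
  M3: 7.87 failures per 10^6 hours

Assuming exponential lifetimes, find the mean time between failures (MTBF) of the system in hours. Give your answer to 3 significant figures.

67800

Series of exponential components: λ_sys = Σ λ_i
λ_sys = 0.00000112 + 0.00000575 + 0.00000787 = 1.4740e-05 /h
MTBF = 1 / λ_sys = 67800 h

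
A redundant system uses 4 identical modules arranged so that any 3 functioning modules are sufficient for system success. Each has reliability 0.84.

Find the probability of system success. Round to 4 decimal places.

0.8772

R = Σ_{i=3}^{4} C(4,i) p^i (1−p)^{4−i} with p = 0.84
C(4,3)·0.84^3·0.16^1 = 0.379331
C(4,4)·0.84^4·0.16^0 = 0.497871
Sum = 0.8772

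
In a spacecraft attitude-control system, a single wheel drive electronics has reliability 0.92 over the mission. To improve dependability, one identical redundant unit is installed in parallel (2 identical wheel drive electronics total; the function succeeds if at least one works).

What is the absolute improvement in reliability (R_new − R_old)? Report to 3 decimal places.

0.074

R_before = 0.92
R_after = 1 − (1 − 0.92)^2 = 0.994
ΔR = 0.994 − 0.92 = 0.074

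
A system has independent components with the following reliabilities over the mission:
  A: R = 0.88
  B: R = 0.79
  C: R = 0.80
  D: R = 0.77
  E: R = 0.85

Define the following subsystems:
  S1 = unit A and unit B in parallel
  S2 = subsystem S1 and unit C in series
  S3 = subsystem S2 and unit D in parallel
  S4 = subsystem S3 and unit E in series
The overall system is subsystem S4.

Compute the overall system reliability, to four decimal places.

Parallel (A and B): 1 − (1 − 0.880000)(1 − 0.790000) = 0.974800
Series ([0.974800] and C): 0.974800 × 0.800000 = 0.779840
Parallel ([0.779840] and D): 1 − (1 − 0.779840)(1 − 0.770000) = 0.949363
Series ([0.949363] and E): 0.949363 × 0.850000 = 0.8070

0.8070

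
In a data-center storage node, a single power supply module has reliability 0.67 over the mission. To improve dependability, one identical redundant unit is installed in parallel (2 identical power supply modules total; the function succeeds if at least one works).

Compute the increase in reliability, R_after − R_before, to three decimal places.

0.221

R_before = 0.67
R_after = 1 − (1 − 0.67)^2 = 0.891
ΔR = 0.891 − 0.67 = 0.221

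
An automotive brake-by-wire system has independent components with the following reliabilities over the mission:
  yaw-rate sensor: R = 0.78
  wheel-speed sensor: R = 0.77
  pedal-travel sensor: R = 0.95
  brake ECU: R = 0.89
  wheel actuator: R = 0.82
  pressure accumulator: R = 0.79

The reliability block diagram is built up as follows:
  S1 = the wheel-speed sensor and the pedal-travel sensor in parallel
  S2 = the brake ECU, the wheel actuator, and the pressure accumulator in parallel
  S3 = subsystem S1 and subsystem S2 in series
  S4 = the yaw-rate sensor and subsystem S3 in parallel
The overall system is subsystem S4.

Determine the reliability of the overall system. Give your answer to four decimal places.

Parallel (wheel-speed sensor and pedal-travel sensor): 1 − (1 − 0.770000)(1 − 0.950000) = 0.988500
Parallel (brake ECU, wheel actuator, and pressure accumulator): 1 − (1 − 0.890000)(1 − 0.820000)(1 − 0.790000) = 0.995842
Series ([0.988500] and [0.995842]): 0.988500 × 0.995842 = 0.984390
Parallel (yaw-rate sensor and [0.984390]): 1 − (1 − 0.780000)(1 − 0.984390) = 0.9966

0.9966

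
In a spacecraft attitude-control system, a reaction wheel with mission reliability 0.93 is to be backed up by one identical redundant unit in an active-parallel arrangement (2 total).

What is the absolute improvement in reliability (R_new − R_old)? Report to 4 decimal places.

0.0651

R_before = 0.93
R_after = 1 − (1 − 0.93)^2 = 0.9951
ΔR = 0.9951 − 0.93 = 0.0651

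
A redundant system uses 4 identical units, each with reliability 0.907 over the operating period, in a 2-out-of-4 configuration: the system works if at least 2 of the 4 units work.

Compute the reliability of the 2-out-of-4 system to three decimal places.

0.997

R = Σ_{i=2}^{4} C(4,i) p^i (1−p)^{4−i} with p = 0.907
C(4,2)·0.907^2·0.093^2 = 0.04269
C(4,3)·0.907^3·0.093^1 = 0.27757
C(4,4)·0.907^4·0.093^0 = 0.67675
Sum = 0.997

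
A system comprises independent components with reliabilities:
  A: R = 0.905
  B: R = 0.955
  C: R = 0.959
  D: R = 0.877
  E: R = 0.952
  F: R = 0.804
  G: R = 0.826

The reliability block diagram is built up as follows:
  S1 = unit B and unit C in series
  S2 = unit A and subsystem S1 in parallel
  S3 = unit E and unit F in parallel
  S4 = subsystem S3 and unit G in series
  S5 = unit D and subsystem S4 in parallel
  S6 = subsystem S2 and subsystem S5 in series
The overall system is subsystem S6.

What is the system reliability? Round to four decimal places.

0.9698

Series (B and C): 0.955000 × 0.959000 = 0.915845
Parallel (A and [0.915845]): 1 − (1 − 0.905000)(1 − 0.915845) = 0.992005
Parallel (E and F): 1 − (1 − 0.952000)(1 − 0.804000) = 0.990592
Series ([0.990592] and G): 0.990592 × 0.826000 = 0.818229
Parallel (D and [0.818229]): 1 − (1 − 0.877000)(1 − 0.818229) = 0.977642
Series ([0.992005] and [0.977642]): 0.992005 × 0.977642 = 0.9698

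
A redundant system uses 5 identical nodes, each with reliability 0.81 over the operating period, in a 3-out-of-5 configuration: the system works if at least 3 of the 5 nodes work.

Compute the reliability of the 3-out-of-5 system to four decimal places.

0.9495

R = Σ_{i=3}^{5} C(5,i) p^i (1−p)^{5−i} with p = 0.81
C(5,3)·0.81^3·0.19^2 = 0.191850
C(5,4)·0.81^4·0.19^1 = 0.408944
C(5,5)·0.81^5·0.19^0 = 0.348678
Sum = 0.9495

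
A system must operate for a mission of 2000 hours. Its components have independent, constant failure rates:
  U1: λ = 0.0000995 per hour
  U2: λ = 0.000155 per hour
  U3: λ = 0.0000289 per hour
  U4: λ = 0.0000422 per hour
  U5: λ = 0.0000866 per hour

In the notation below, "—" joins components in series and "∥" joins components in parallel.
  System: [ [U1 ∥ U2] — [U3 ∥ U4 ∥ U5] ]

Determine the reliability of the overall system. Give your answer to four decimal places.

R(U1) = exp(−0.0000995 × 2000) = 0.819550
R(U2) = exp(−0.000155 × 2000) = 0.733447
R(U3) = exp(−0.0000289 × 2000) = 0.943839
R(U4) = exp(−0.0000422 × 2000) = 0.919064
R(U5) = exp(−0.0000866 × 2000) = 0.840969
Parallel (U1 and U2): 1 − (1 − 0.819550)(1 − 0.733447) = 0.951901
Parallel (U3, U4, and U5): 1 − (1 − 0.943839)(1 − 0.919064)(1 − 0.840969) = 0.999277
Series ([0.951901] and [0.999277]): 0.951901 × 0.999277 = 0.9512

0.9512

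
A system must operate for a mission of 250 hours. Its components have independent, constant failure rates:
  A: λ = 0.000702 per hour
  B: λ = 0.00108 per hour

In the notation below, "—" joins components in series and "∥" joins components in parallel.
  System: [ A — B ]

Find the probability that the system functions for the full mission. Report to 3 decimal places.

R(A) = exp(−0.000702 × 250) = 0.83904
R(B) = exp(−0.00108 × 250) = 0.76338
Series (A and B): 0.83904 × 0.76338 = 0.641

0.641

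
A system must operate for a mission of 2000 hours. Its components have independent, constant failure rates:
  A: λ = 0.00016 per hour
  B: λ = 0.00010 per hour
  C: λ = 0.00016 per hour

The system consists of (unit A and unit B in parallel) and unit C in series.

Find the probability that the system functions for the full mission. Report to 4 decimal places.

0.6901

R(A) = exp(−0.00016 × 2000) = 0.726149
R(B) = exp(−0.00010 × 2000) = 0.818731
R(C) = exp(−0.00016 × 2000) = 0.726149
Parallel (A and B): 1 − (1 − 0.726149)(1 − 0.818731) = 0.950359
Series ([0.950359] and C): 0.950359 × 0.726149 = 0.6901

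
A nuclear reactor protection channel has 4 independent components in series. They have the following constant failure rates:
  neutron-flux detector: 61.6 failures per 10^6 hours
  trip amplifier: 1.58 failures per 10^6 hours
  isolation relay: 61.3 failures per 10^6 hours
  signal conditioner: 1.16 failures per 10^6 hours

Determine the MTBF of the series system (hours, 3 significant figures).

7960

Series of exponential components: λ_sys = Σ λ_i
λ_sys = 0.0000616 + 0.00000158 + 0.0000613 + 0.00000116 = 1.2564e-04 /h
MTBF = 1 / λ_sys = 7960 h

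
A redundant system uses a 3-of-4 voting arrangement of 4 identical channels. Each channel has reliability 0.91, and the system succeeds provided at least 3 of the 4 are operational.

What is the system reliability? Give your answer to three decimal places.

0.957

R = Σ_{i=3}^{4} C(4,i) p^i (1−p)^{4−i} with p = 0.91
C(4,3)·0.91^3·0.09^1 = 0.27129
C(4,4)·0.91^4·0.09^0 = 0.68575
Sum = 0.957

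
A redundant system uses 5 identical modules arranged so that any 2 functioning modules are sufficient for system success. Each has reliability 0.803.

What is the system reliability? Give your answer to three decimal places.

0.994

R = Σ_{i=2}^{5} C(5,i) p^i (1−p)^{5−i} with p = 0.803
C(5,2)·0.803^2·0.197^3 = 0.04930
C(5,3)·0.803^3·0.197^2 = 0.20095
C(5,4)·0.803^4·0.197^1 = 0.40954
C(5,5)·0.803^5·0.197^0 = 0.33387
Sum = 0.994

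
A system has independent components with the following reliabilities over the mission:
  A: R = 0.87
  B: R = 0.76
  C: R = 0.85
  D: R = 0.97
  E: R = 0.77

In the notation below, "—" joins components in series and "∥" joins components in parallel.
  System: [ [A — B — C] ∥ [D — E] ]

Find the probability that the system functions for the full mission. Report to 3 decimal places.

Series (A, B, and C): 0.87000 × 0.76000 × 0.85000 = 0.56202
Series (D and E): 0.97000 × 0.77000 = 0.74690
Parallel ([0.56202] and [0.74690]): 1 − (1 − 0.56202)(1 − 0.74690) = 0.889

0.889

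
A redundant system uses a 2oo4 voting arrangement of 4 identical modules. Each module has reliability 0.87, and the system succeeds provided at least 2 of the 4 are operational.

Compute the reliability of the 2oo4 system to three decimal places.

0.992

R = Σ_{i=2}^{4} C(4,i) p^i (1−p)^{4−i} with p = 0.87
C(4,2)·0.87^2·0.13^2 = 0.07675
C(4,3)·0.87^3·0.13^1 = 0.34242
C(4,4)·0.87^4·0.13^0 = 0.57290
Sum = 0.992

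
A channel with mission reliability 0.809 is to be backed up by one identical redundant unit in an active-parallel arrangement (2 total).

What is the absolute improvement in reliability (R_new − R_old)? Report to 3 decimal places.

R_before = 0.809
R_after = 1 − (1 − 0.809)^2 = 0.964
ΔR = 0.964 − 0.809 = 0.155

0.155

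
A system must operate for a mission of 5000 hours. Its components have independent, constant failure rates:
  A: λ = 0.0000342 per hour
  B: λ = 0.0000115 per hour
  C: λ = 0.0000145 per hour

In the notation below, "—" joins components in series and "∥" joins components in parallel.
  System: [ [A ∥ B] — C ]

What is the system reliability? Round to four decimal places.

R(A) = exp(−0.0000342 × 5000) = 0.842822
R(B) = exp(−0.0000115 × 5000) = 0.944122
R(C) = exp(−0.0000145 × 5000) = 0.930066
Parallel (A and B): 1 − (1 − 0.842822)(1 − 0.944122) = 0.991217
Series ([0.991217] and C): 0.991217 × 0.930066 = 0.9219

0.9219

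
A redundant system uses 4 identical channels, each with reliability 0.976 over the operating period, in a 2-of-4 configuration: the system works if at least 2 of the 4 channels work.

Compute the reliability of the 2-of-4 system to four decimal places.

R = Σ_{i=2}^{4} C(4,i) p^i (1−p)^{4−i} with p = 0.976
C(4,2)·0.976^2·0.024^2 = 0.003292
C(4,3)·0.976^3·0.024^1 = 0.089253
C(4,4)·0.976^4·0.024^0 = 0.907401
Sum = 0.9999

0.9999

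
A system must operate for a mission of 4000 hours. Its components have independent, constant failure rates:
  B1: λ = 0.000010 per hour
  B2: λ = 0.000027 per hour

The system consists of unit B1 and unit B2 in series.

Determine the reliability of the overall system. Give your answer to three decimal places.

0.862

R(B1) = exp(−0.000010 × 4000) = 0.96079
R(B2) = exp(−0.000027 × 4000) = 0.89763
Series (B1 and B2): 0.96079 × 0.89763 = 0.862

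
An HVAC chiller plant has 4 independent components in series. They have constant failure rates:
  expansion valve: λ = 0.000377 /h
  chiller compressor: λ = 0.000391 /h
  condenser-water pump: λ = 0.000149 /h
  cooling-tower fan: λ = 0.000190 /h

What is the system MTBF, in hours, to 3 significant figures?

Series of exponential components: λ_sys = Σ λ_i
λ_sys = 0.000377 + 0.000391 + 0.000149 + 0.000190 = 1.1070e-03 /h
MTBF = 1 / λ_sys = 903 h

903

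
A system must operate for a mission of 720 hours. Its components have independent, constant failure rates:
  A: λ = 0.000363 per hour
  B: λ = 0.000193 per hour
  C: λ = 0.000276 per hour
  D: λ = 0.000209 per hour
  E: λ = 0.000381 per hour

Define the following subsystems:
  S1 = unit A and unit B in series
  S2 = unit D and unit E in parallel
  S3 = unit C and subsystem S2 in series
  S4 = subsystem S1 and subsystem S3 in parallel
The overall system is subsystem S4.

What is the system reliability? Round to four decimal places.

0.9315

R(A) = exp(−0.000363 × 720) = 0.770004
R(B) = exp(−0.000193 × 720) = 0.870263
R(C) = exp(−0.000276 × 720) = 0.819779
R(D) = exp(−0.000209 × 720) = 0.860295
R(E) = exp(−0.000381 × 720) = 0.760089
Series (A and B): 0.770004 × 0.870263 = 0.670106
Parallel (D and E): 1 − (1 − 0.860295)(1 − 0.760089) = 0.966483
Series (C and [0.966483]): 0.819779 × 0.966483 = 0.792302
Parallel ([0.670106] and [0.792302]): 1 − (1 − 0.670106)(1 − 0.792302) = 0.9315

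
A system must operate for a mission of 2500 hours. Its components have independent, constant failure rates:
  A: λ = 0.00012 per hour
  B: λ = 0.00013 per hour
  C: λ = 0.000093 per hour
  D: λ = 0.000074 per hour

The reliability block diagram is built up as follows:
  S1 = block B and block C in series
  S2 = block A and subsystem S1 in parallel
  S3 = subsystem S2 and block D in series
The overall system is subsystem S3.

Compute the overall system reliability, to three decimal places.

R(A) = exp(−0.00012 × 2500) = 0.74082
R(B) = exp(−0.00013 × 2500) = 0.72253
R(C) = exp(−0.000093 × 2500) = 0.79255
R(D) = exp(−0.000074 × 2500) = 0.83110
Series (B and C): 0.72253 × 0.79255 = 0.57264
Parallel (A and [0.57264]): 1 − (1 − 0.74082)(1 − 0.57264) = 0.88924
Series ([0.88924] and D): 0.88924 × 0.83110 = 0.739

0.739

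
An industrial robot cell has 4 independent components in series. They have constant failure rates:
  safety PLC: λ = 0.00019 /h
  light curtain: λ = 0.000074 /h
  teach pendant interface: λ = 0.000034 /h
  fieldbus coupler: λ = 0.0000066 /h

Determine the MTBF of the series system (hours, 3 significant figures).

3280

Series of exponential components: λ_sys = Σ λ_i
λ_sys = 0.00019 + 0.000074 + 0.000034 + 0.0000066 = 3.0460e-04 /h
MTBF = 1 / λ_sys = 3280 h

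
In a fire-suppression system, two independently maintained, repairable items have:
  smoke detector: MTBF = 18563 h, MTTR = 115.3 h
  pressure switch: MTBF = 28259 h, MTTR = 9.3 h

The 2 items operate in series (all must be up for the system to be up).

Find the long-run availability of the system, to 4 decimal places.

A(smoke detector) = MTBF/(MTBF+MTTR) = 18563/(18563+115.3) = 0.993827
A(pressure switch) = MTBF/(MTBF+MTTR) = 28259/(28259+9.3) = 0.999671
Series availability: 0.993827 × 0.999671 = 0.9935

0.9935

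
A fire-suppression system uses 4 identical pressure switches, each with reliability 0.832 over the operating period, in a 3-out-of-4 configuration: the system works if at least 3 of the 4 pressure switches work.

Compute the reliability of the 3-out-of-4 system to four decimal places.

R = Σ_{i=3}^{4} C(4,i) p^i (1−p)^{4−i} with p = 0.832
C(4,3)·0.832^3·0.168^1 = 0.387025
C(4,4)·0.832^4·0.168^0 = 0.479174
Sum = 0.8662

0.8662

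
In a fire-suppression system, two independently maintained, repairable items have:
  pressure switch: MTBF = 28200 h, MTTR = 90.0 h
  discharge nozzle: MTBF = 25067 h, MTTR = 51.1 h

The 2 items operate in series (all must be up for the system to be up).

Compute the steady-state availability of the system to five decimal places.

0.99479

A(pressure switch) = MTBF/(MTBF+MTTR) = 28200/(28200+90.0) = 0.996819
A(discharge nozzle) = MTBF/(MTBF+MTTR) = 25067/(25067+51.1) = 0.997966
Series availability: 0.996819 × 0.997966 = 0.99479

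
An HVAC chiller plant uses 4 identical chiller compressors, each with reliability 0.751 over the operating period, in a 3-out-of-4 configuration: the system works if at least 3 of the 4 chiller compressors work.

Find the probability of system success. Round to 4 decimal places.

R = Σ_{i=3}^{4} C(4,i) p^i (1−p)^{4−i} with p = 0.751
C(4,3)·0.751^3·0.249^1 = 0.421870
C(4,4)·0.751^4·0.249^0 = 0.318097
Sum = 0.7400

0.7400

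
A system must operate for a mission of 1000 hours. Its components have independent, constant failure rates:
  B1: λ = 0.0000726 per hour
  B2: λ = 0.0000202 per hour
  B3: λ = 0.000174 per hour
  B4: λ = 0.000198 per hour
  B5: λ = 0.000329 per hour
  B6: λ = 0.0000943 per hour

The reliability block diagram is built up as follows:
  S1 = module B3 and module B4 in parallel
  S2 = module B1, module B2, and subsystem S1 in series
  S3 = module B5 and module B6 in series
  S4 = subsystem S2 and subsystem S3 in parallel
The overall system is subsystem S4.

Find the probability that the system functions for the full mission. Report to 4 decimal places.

0.9604

R(B1) = exp(−0.0000726 × 1000) = 0.929973
R(B2) = exp(−0.0000202 × 1000) = 0.980003
R(B3) = exp(−0.000174 × 1000) = 0.840297
R(B4) = exp(−0.000198 × 1000) = 0.820370
R(B5) = exp(−0.000329 × 1000) = 0.719643
R(B6) = exp(−0.0000943 × 1000) = 0.910010
Parallel (B3 and B4): 1 − (1 − 0.840297)(1 − 0.820370) = 0.971313
Series (B1, B2, and [0.971313]): 0.929973 × 0.980003 × 0.971313 = 0.885232
Series (B5 and B6): 0.719643 × 0.910010 = 0.654882
Parallel ([0.885232] and [0.654882]): 1 − (1 − 0.885232)(1 − 0.654882) = 0.9604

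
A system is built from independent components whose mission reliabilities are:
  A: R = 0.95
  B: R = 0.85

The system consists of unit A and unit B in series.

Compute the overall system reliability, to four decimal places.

Series (A and B): 0.950000 × 0.850000 = 0.8075

0.8075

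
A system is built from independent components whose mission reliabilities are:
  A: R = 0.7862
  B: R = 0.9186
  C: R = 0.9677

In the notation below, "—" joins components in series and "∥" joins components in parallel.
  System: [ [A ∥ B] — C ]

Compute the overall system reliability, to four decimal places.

Parallel (A and B): 1 − (1 − 0.786200)(1 − 0.918600) = 0.982597
Series ([0.982597] and C): 0.982597 × 0.967700 = 0.9509

0.9509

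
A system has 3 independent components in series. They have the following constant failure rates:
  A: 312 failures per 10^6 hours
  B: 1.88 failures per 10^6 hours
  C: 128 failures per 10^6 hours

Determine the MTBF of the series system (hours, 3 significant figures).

Series of exponential components: λ_sys = Σ λ_i
λ_sys = 0.000312 + 0.00000188 + 0.000128 = 4.4188e-04 /h
MTBF = 1 / λ_sys = 2260 h

2260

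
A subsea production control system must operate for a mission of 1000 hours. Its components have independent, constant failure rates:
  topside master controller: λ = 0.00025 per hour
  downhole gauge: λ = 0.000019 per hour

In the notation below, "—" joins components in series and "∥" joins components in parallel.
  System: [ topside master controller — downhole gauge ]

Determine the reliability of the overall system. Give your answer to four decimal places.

0.7641

R(topside master controller) = exp(−0.00025 × 1000) = 0.778801
R(downhole gauge) = exp(−0.000019 × 1000) = 0.981179
Series (topside master controller and downhole gauge): 0.778801 × 0.981179 = 0.7641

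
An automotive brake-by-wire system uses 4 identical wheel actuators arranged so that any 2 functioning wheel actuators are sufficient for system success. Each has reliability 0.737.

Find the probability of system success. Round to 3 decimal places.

0.942

R = Σ_{i=2}^{4} C(4,i) p^i (1−p)^{4−i} with p = 0.737
C(4,2)·0.737^2·0.263^2 = 0.22542
C(4,3)·0.737^3·0.263^1 = 0.42113
C(4,4)·0.737^4·0.263^0 = 0.29503
Sum = 0.942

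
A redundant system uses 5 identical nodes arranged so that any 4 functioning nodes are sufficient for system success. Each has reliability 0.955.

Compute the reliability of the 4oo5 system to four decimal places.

R = Σ_{i=4}^{5} C(5,i) p^i (1−p)^{5−i} with p = 0.955
C(5,4)·0.955^4·0.045^1 = 0.187153
C(5,5)·0.955^5·0.045^0 = 0.794359
Sum = 0.9815

0.9815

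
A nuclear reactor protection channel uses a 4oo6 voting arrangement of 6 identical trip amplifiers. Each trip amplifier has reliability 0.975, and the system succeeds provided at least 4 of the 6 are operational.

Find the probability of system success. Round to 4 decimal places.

0.9997

R = Σ_{i=4}^{6} C(6,i) p^i (1−p)^{6−i} with p = 0.975
C(6,4)·0.975^4·0.025^2 = 0.008472
C(6,5)·0.975^5·0.025^1 = 0.132164
C(6,6)·0.975^6·0.025^0 = 0.859068
Sum = 0.9997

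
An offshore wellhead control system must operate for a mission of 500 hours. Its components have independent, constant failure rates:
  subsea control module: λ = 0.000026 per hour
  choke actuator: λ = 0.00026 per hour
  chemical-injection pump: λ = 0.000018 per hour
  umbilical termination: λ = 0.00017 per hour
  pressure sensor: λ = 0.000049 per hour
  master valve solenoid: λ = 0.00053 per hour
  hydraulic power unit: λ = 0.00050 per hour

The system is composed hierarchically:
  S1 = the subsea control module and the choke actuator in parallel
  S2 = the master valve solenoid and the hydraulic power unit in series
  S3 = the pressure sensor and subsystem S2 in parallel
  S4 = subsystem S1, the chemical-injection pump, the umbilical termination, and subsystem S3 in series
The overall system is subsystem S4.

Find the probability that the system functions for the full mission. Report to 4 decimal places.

R(subsea control module) = exp(−0.000026 × 500) = 0.987084
R(choke actuator) = exp(−0.00026 × 500) = 0.878095
R(chemical-injection pump) = exp(−0.000018 × 500) = 0.991040
R(umbilical termination) = exp(−0.00017 × 500) = 0.918512
R(pressure sensor) = exp(−0.000049 × 500) = 0.975798
R(master valve solenoid) = exp(−0.00053 × 500) = 0.767206
R(hydraulic power unit) = exp(−0.00050 × 500) = 0.778801
Parallel (subsea control module and choke actuator): 1 − (1 − 0.987084)(1 − 0.878095) = 0.998425
Series (master valve solenoid and hydraulic power unit): 0.767206 × 0.778801 = 0.597501
Parallel (pressure sensor and [0.597501]): 1 − (1 − 0.975798)(1 − 0.597501) = 0.990259
Series ([0.998425], chemical-injection pump, umbilical termination, and [0.990259]): 0.998425 × 0.991040 × 0.918512 × 0.990259 = 0.9000

0.9000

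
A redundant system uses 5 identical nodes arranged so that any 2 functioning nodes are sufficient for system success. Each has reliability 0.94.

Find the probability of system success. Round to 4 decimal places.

0.9999

R = Σ_{i=2}^{5} C(5,i) p^i (1−p)^{5−i} with p = 0.94
C(5,2)·0.94^2·0.06^3 = 0.001909
C(5,3)·0.94^3·0.06^2 = 0.029901
C(5,4)·0.94^4·0.06^1 = 0.234225
C(5,5)·0.94^5·0.06^0 = 0.733904
Sum = 0.9999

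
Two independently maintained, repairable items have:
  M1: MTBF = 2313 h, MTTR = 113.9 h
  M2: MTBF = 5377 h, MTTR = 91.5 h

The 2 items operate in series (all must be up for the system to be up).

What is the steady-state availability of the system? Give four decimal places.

A(M1) = MTBF/(MTBF+MTTR) = 2313/(2313+113.9) = 0.953068
A(M2) = MTBF/(MTBF+MTTR) = 5377/(5377+91.5) = 0.983268
Series availability: 0.953068 × 0.983268 = 0.9371

0.9371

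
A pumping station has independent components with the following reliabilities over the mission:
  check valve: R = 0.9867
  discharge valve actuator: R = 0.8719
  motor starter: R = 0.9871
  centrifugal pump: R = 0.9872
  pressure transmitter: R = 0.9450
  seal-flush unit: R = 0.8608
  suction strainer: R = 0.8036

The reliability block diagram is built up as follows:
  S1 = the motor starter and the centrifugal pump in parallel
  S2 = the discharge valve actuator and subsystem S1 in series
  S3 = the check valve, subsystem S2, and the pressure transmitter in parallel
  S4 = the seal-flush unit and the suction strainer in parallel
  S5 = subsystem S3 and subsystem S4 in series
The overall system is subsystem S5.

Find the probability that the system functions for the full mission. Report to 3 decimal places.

Parallel (motor starter and centrifugal pump): 1 − (1 − 0.98710)(1 − 0.98720) = 0.99983
Series (discharge valve actuator and [0.99983]): 0.87190 × 0.99983 = 0.87175
Parallel (check valve, [0.87175], and pressure transmitter): 1 − (1 − 0.98670)(1 − 0.87175)(1 − 0.94500) = 0.99991
Parallel (seal-flush unit and suction strainer): 1 − (1 − 0.86080)(1 − 0.80360) = 0.97266
Series ([0.99991] and [0.97266]): 0.99991 × 0.97266 = 0.973

0.973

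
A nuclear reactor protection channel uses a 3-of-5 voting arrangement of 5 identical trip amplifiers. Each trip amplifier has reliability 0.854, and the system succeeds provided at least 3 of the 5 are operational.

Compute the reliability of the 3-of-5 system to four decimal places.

0.9753

R = Σ_{i=3}^{5} C(5,i) p^i (1−p)^{5−i} with p = 0.854
C(5,3)·0.854^3·0.146^2 = 0.132764
C(5,4)·0.854^4·0.146^1 = 0.388288
C(5,5)·0.854^5·0.146^0 = 0.454244
Sum = 0.9753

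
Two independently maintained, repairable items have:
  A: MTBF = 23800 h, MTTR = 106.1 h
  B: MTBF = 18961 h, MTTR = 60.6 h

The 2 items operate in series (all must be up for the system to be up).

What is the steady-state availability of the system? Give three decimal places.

0.992

A(A) = MTBF/(MTBF+MTTR) = 23800/(23800+106.1) = 0.995562
A(B) = MTBF/(MTBF+MTTR) = 18961/(18961+60.6) = 0.996814
Series availability: 0.995562 × 0.996814 = 0.992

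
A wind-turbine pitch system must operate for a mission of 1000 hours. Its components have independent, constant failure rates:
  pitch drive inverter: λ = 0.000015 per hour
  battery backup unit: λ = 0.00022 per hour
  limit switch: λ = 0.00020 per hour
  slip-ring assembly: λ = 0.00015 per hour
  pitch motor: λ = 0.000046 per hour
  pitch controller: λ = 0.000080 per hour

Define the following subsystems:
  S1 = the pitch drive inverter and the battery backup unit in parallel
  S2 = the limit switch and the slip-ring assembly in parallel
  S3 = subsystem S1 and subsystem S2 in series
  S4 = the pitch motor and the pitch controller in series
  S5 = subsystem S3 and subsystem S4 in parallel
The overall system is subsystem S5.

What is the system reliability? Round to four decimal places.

0.9967

R(pitch drive inverter) = exp(−0.000015 × 1000) = 0.985112
R(battery backup unit) = exp(−0.00022 × 1000) = 0.802519
R(limit switch) = exp(−0.00020 × 1000) = 0.818731
R(slip-ring assembly) = exp(−0.00015 × 1000) = 0.860708
R(pitch motor) = exp(−0.000046 × 1000) = 0.955042
R(pitch controller) = exp(−0.000080 × 1000) = 0.923116
Parallel (pitch drive inverter and battery backup unit): 1 − (1 − 0.985112)(1 − 0.802519) = 0.997060
Parallel (limit switch and slip-ring assembly): 1 − (1 − 0.818731)(1 − 0.860708) = 0.974751
Series ([0.997060] and [0.974751]): 0.997060 × 0.974751 = 0.971885
Series (pitch motor and pitch controller): 0.955042 × 0.923116 = 0.881615
Parallel ([0.971885] and [0.881615]): 1 − (1 − 0.971885)(1 − 0.881615) = 0.9967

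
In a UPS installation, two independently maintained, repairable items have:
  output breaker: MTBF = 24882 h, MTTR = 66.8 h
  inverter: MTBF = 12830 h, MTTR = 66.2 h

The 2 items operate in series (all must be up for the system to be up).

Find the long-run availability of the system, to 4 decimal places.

0.9922

A(output breaker) = MTBF/(MTBF+MTTR) = 24882/(24882+66.8) = 0.997323
A(inverter) = MTBF/(MTBF+MTTR) = 12830/(12830+66.2) = 0.994867
Series availability: 0.997323 × 0.994867 = 0.9922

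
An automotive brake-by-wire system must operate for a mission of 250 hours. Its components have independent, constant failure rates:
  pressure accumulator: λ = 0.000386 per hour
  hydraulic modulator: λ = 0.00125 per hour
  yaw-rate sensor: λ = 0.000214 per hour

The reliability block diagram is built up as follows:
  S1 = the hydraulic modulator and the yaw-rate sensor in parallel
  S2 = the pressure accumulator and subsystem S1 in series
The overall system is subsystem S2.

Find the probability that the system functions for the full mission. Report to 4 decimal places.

R(pressure accumulator) = exp(−0.000386 × 250) = 0.908010
R(hydraulic modulator) = exp(−0.00125 × 250) = 0.731616
R(yaw-rate sensor) = exp(−0.000214 × 250) = 0.947906
Parallel (hydraulic modulator and yaw-rate sensor): 1 − (1 − 0.731616)(1 − 0.947906) = 0.986019
Series (pressure accumulator and [0.986019]): 0.908010 × 0.986019 = 0.8953

0.8953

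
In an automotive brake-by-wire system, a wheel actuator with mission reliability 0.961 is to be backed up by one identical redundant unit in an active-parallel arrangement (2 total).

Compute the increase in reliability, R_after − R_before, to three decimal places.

0.037

R_before = 0.961
R_after = 1 − (1 − 0.961)^2 = 0.998
ΔR = 0.998 − 0.961 = 0.037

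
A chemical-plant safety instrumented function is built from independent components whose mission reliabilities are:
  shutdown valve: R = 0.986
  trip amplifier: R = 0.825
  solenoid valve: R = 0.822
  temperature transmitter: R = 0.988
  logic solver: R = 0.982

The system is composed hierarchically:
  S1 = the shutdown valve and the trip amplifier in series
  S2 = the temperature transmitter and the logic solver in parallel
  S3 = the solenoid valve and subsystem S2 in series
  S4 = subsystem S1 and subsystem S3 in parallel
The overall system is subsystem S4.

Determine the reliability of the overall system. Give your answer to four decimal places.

Series (shutdown valve and trip amplifier): 0.986000 × 0.825000 = 0.813450
Parallel (temperature transmitter and logic solver): 1 − (1 − 0.988000)(1 − 0.982000) = 0.999784
Series (solenoid valve and [0.999784]): 0.822000 × 0.999784 = 0.821822
Parallel ([0.813450] and [0.821822]): 1 − (1 − 0.813450)(1 − 0.821822) = 0.9668

0.9668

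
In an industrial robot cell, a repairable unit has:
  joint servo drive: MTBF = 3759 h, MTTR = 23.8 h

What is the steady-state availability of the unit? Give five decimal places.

A(joint servo drive) = MTBF/(MTBF+MTTR) = 3759/(3759+23.8) = 0.99371

0.99371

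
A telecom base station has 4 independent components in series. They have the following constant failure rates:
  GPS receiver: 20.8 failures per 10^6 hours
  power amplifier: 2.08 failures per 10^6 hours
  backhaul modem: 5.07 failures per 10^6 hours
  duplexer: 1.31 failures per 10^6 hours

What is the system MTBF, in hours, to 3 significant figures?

Series of exponential components: λ_sys = Σ λ_i
λ_sys = 0.0000208 + 0.00000208 + 0.00000507 + 0.00000131 = 2.9260e-05 /h
MTBF = 1 / λ_sys = 34200 h

34200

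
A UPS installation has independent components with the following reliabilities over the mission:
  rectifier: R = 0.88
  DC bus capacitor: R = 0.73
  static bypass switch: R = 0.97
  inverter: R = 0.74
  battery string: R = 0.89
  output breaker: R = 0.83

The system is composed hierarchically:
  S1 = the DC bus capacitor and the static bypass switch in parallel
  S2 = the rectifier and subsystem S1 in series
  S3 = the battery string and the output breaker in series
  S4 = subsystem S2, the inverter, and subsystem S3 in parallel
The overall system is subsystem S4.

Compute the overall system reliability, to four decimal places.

Parallel (DC bus capacitor and static bypass switch): 1 − (1 − 0.730000)(1 − 0.970000) = 0.991900
Series (rectifier and [0.991900]): 0.880000 × 0.991900 = 0.872872
Series (battery string and output breaker): 0.890000 × 0.830000 = 0.738700
Parallel ([0.872872], inverter, and [0.738700]): 1 − (1 − 0.872872)(1 − 0.740000)(1 − 0.738700) = 0.9914

0.9914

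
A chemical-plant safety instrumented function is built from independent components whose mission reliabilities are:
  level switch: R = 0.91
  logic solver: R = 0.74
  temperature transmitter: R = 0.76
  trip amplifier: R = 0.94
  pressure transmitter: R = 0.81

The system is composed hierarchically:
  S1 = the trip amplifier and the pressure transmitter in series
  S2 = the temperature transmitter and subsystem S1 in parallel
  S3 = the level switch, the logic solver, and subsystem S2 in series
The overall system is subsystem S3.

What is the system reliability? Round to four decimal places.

0.6348

Series (trip amplifier and pressure transmitter): 0.940000 × 0.810000 = 0.761400
Parallel (temperature transmitter and [0.761400]): 1 − (1 − 0.760000)(1 − 0.761400) = 0.942736
Series (level switch, logic solver, and [0.942736]): 0.910000 × 0.740000 × 0.942736 = 0.6348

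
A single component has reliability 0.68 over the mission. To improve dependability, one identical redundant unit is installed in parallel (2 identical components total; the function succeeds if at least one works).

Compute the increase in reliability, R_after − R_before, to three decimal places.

R_before = 0.68
R_after = 1 − (1 − 0.68)^2 = 0.898
ΔR = 0.898 − 0.68 = 0.218

0.218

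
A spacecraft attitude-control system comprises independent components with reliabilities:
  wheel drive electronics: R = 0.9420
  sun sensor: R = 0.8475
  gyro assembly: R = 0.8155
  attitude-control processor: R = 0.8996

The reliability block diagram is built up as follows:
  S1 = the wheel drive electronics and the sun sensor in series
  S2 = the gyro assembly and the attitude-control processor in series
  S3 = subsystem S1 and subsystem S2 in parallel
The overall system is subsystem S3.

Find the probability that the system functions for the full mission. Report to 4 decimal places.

Series (wheel drive electronics and sun sensor): 0.942000 × 0.847500 = 0.798345
Series (gyro assembly and attitude-control processor): 0.815500 × 0.899600 = 0.733624
Parallel ([0.798345] and [0.733624]): 1 − (1 − 0.798345)(1 − 0.733624) = 0.9463

0.9463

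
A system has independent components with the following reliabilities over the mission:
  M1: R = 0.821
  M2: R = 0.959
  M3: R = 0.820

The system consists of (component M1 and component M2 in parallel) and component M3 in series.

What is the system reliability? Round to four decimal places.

Parallel (M1 and M2): 1 − (1 − 0.821000)(1 − 0.959000) = 0.992661
Series ([0.992661] and M3): 0.992661 × 0.820000 = 0.8140

0.8140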